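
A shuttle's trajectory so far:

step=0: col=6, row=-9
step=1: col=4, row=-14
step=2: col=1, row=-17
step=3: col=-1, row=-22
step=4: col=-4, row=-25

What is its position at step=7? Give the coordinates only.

Differencing gives (-2, -5), (-3, -3), (-2, -5), (-3, -3). This is the pattern (-2, -5), (-3, -3) repeated.
step 5: apply (-2, -5) → col=-6, row=-30
step 6: apply (-3, -3) → col=-9, row=-33
step 7: apply (-2, -5) → col=-11, row=-38

col=-11, row=-38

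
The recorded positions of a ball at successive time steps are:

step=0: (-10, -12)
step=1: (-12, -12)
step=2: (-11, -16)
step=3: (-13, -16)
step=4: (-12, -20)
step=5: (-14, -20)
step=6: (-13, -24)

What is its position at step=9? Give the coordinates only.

(-16, -28)

Differencing gives (-2, +0), (+1, -4), (-2, +0), (+1, -4), (-2, +0), (+1, -4). This is the pattern (-2, +0), (+1, -4) repeated.
step 7: apply (-2, +0) → (-15, -24)
step 8: apply (+1, -4) → (-14, -28)
step 9: apply (-2, +0) → (-16, -28)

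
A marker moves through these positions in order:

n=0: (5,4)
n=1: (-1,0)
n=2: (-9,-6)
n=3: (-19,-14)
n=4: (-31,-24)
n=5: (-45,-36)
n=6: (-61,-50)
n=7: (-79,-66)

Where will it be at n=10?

(-145,-126)

Taking differences between consecutive positions: (-6,-4), (-8,-6), (-10,-8), (-12,-10), (-14,-12), (-16,-14), (-18,-16). These grow by (-2,-2) each step.
step 8: (-79,-66) + (-20,-18) → (-99,-84)
step 9: (-99,-84) + (-22,-20) → (-121,-104)
step 10: (-121,-104) + (-24,-22) → (-145,-126)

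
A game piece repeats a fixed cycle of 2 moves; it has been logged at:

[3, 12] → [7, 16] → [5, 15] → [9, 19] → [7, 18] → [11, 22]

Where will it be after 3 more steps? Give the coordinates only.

The moves between consecutive positions are [+4, +4], [-2, -1], [+4, +4], [-2, -1], [+4, +4]; they repeat the 2-cycle [[+4, +4], [-2, -1]].
step 6: apply [-2, -1] → [9, 21]
step 7: apply [+4, +4] → [13, 25]
step 8: apply [-2, -1] → [11, 24]

[11, 24]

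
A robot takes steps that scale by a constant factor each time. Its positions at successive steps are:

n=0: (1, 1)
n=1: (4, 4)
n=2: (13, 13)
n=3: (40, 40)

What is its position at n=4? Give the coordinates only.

(121, 121)

Step-to-step displacements: (+3, +3), (+9, +9), (+27, +27); each is 3× the previous.
step 4: (40, 40) + (+81, +81) → (121, 121)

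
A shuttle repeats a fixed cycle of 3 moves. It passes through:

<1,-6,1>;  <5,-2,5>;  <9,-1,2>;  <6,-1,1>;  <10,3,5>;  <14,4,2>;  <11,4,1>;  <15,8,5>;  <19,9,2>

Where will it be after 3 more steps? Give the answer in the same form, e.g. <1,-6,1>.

<24,14,2>

Step-to-step displacements: <+4,+4,+4>, <+4,+1,-3>, <-3,+0,-1>, <+4,+4,+4>, <+4,+1,-3>, <-3,+0,-1>, <+4,+4,+4>, <+4,+1,-3> — a repeating cycle of length 3.
step 9: apply <-3,+0,-1> → <16,9,1>
step 10: apply <+4,+4,+4> → <20,13,5>
step 11: apply <+4,+1,-3> → <24,14,2>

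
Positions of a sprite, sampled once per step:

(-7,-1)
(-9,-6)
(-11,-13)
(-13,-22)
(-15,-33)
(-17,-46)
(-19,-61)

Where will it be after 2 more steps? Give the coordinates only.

(-23,-97)

Taking differences between consecutive positions: (-2,-5), (-2,-7), (-2,-9), (-2,-11), (-2,-13), (-2,-15). These grow by (+0,-2) each step.
step 7: (-19,-61) + (-2,-17) → (-21,-78)
step 8: (-21,-78) + (-2,-19) → (-23,-97)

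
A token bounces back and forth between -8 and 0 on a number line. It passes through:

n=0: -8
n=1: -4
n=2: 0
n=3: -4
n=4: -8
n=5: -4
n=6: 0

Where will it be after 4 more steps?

0

The value travels 4 per step and bounces off the walls at -8 and 0.
  step 7: 0 → -4
  step 8: -4 → -8
  step 9: -8 → -4
  step 10: -4 → 0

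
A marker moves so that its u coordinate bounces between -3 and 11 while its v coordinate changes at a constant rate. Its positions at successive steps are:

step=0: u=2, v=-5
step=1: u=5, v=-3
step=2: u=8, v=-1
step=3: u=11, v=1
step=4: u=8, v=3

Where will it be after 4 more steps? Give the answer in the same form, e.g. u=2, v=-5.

The u coordinate travels 3 per step and bounces off the walls at -3 and 11.
  step 5: 8 → 5
  step 6: 5 → 2
  step 7: 2 → -1
  step 8: -1 → -2
The v coordinate changes by +2 each step: at step 8 it is 11.

u=-2, v=11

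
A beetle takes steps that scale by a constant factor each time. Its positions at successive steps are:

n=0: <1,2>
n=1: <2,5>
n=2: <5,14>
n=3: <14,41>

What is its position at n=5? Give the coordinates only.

<122,365>

Consecutive displacements <+1,+3>, <+3,+9>, <+9,+27> scale by a factor of 3 each step.
step 4: <14,41> + <+27,+81> → <41,122>
step 5: <41,122> + <+81,+243> → <122,365>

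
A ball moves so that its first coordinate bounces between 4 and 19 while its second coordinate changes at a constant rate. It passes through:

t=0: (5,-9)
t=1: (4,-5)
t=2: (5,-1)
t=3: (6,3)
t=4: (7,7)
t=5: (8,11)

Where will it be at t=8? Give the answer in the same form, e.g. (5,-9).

(11,23)

The first coordinate travels 1 per step and bounces off the walls at 4 and 19.
  step 6: 8 → 9
  step 7: 9 → 10
  step 8: 10 → 11
The second coordinate changes by +4 each step: at step 8 it is 23.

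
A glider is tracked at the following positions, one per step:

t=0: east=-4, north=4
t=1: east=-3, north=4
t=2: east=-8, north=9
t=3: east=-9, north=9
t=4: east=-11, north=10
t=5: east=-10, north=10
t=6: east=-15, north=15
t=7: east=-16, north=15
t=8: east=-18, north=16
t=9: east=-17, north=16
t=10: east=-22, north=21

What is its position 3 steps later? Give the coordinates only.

Step-to-step displacements: (+1, +0), (-5, +5), (-1, +0), (-2, +1), (+1, +0), (-5, +5), (-1, +0), (-2, +1), (+1, +0), (-5, +5) — a repeating cycle of length 4.
step 11: apply (-1, +0) → east=-23, north=21
step 12: apply (-2, +1) → east=-25, north=22
step 13: apply (+1, +0) → east=-24, north=22

east=-24, north=22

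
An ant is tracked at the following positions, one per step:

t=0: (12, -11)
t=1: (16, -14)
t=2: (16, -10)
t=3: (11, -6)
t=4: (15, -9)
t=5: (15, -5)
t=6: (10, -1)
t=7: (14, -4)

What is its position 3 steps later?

The moves between consecutive positions are (+4, -3), (+0, +4), (-5, +4), (+4, -3), (+0, +4), (-5, +4), (+4, -3); they repeat the 3-cycle [(+4, -3), (+0, +4), (-5, +4)].
step 8: apply (+0, +4) → (14, 0)
step 9: apply (-5, +4) → (9, 4)
step 10: apply (+4, -3) → (13, 1)

(13, 1)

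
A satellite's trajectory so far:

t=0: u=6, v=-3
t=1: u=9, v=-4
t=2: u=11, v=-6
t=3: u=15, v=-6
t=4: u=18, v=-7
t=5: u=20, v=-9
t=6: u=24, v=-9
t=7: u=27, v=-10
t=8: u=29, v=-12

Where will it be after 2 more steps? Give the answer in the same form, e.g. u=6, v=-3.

The moves between consecutive positions are (+3,-1), (+2,-2), (+4,+0), (+3,-1), (+2,-2), (+4,+0), (+3,-1), (+2,-2); they repeat the 3-cycle [(+3,-1), (+2,-2), (+4,+0)].
step 9: apply (+4,+0) → u=33, v=-12
step 10: apply (+3,-1) → u=36, v=-13

u=36, v=-13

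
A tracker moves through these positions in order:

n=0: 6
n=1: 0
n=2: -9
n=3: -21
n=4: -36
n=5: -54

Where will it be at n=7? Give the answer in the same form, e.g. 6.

-99

Taking differences between consecutive positions: -6, -9, -12, -15, -18. These grow by -3 each step.
step 6: -54 − 21 → -75
step 7: -75 − 24 → -99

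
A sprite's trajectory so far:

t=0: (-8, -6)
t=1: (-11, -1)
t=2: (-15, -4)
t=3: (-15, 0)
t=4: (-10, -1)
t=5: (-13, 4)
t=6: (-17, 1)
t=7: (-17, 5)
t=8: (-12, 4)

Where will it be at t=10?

The moves between consecutive positions are (-3, +5), (-4, -3), (+0, +4), (+5, -1), (-3, +5), (-4, -3), (+0, +4), (+5, -1); they repeat the 4-cycle [(-3, +5), (-4, -3), (+0, +4), (+5, -1)].
step 9: apply (-3, +5) → (-15, 9)
step 10: apply (-4, -3) → (-19, 6)

(-19, 6)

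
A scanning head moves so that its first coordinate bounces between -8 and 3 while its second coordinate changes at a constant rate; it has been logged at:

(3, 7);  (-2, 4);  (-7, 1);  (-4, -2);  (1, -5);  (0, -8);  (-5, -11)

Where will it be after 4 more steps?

(-3, -23)

The first coordinate travels 5 per step and bounces off the walls at -8 and 3.
  step 7: -5 → -6
  step 8: -6 → -1
  step 9: -1 → 2
  step 10: 2 → -3
The second coordinate changes by -3 each step: at step 10 it is -23.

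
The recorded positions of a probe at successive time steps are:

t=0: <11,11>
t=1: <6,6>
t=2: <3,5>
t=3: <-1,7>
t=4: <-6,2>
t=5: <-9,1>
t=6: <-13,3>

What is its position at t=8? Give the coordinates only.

Step-to-step displacements: <-5,-5>, <-3,-1>, <-4,+2>, <-5,-5>, <-3,-1>, <-4,+2> — a repeating cycle of length 3.
step 7: apply <-5,-5> → <-18,-2>
step 8: apply <-3,-1> → <-21,-3>

<-21,-3>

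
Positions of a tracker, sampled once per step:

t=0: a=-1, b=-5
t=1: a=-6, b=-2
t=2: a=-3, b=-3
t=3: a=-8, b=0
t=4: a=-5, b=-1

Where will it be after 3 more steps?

Step-to-step displacements: (-5, +3), (+3, -1), (-5, +3), (+3, -1) — a repeating cycle of length 2.
step 5: apply (-5, +3) → a=-10, b=2
step 6: apply (+3, -1) → a=-7, b=1
step 7: apply (-5, +3) → a=-12, b=4

a=-12, b=4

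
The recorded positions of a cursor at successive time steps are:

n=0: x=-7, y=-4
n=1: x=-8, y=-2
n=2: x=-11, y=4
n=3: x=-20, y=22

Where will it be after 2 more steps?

x=-128, y=238

Step-to-step displacements: (-1, +2), (-3, +6), (-9, +18); each is 3× the previous.
step 4: x=-20, y=22 + (-27, +54) → x=-47, y=76
step 5: x=-47, y=76 + (-81, +162) → x=-128, y=238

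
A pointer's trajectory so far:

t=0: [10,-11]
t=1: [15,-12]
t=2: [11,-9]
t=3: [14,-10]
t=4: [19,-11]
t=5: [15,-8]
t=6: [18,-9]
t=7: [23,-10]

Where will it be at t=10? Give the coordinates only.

[27,-9]

Step-to-step displacements: [+5,-1], [-4,+3], [+3,-1], [+5,-1], [-4,+3], [+3,-1], [+5,-1] — a repeating cycle of length 3.
step 8: apply [-4,+3] → [19,-7]
step 9: apply [+3,-1] → [22,-8]
step 10: apply [+5,-1] → [27,-9]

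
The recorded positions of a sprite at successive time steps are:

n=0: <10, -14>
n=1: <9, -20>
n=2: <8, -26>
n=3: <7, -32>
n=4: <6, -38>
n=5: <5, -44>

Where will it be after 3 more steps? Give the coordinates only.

<2, -62>

Constant displacement of <-1, -6> per step.
step 6: <5, -44> + <-1, -6> → <4, -50>
step 7: <4, -50> + <-1, -6> → <3, -56>
step 8: <3, -56> + <-1, -6> → <2, -62>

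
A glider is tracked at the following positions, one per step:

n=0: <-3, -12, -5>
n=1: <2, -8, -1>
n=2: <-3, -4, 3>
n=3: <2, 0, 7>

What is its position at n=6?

<-3, 12, 19>

The first coordinate repeats the cycle [-3, 2] with period 2; step 6 mod 2 = 0, giving -3.
The second coordinate changes by +4 each step, so at step 6 it is -12 + 6·(4) = 12.
The third coordinate changes by +4 each step, so at step 6 it is -5 + 6·(4) = 19.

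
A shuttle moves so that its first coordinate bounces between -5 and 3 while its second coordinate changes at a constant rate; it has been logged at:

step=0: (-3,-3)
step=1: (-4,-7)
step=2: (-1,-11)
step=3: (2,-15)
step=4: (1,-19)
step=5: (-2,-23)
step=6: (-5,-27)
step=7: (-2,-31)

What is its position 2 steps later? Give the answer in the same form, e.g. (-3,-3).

(2,-39)

The first coordinate reflects between -5 and 3, moving 3 per step.
  step 8: -2 → 1
  step 9: 1 → 2
The second coordinate changes by -4 each step: at step 9 it is -39.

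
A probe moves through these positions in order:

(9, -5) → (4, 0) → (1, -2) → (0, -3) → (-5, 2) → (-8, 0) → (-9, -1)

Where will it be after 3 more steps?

(-18, 1)

Differencing gives (-5, +5), (-3, -2), (-1, -1), (-5, +5), (-3, -2), (-1, -1). This is the pattern (-5, +5), (-3, -2), (-1, -1) repeated.
step 7: apply (-5, +5) → (-14, 4)
step 8: apply (-3, -2) → (-17, 2)
step 9: apply (-1, -1) → (-18, 1)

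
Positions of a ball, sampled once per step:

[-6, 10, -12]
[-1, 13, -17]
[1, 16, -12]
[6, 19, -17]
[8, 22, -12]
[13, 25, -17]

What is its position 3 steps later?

[22, 34, -12]

Differencing gives [+5, +3, -5], [+2, +3, +5], [+5, +3, -5], [+2, +3, +5], [+5, +3, -5]. This is the pattern [+5, +3, -5], [+2, +3, +5] repeated.
step 6: apply [+2, +3, +5] → [15, 28, -12]
step 7: apply [+5, +3, -5] → [20, 31, -17]
step 8: apply [+2, +3, +5] → [22, 34, -12]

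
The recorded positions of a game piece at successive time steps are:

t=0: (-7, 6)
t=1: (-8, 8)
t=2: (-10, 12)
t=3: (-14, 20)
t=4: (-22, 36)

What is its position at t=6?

The jumps are (-1, +2), (-2, +4), (-4, +8), (-8, +16) — a geometric progression with ratio 2.
step 5: (-22, 36) + (-16, +32) → (-38, 68)
step 6: (-38, 68) + (-32, +64) → (-70, 132)

(-70, 132)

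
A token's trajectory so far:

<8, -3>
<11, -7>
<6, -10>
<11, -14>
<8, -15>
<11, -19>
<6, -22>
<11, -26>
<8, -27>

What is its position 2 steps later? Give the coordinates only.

The moves between consecutive positions are <+3, -4>, <-5, -3>, <+5, -4>, <-3, -1>, <+3, -4>, <-5, -3>, <+5, -4>, <-3, -1>; they repeat the 4-cycle [<+3, -4>, <-5, -3>, <+5, -4>, <-3, -1>].
step 9: apply <+3, -4> → <11, -31>
step 10: apply <-5, -3> → <6, -34>

<6, -34>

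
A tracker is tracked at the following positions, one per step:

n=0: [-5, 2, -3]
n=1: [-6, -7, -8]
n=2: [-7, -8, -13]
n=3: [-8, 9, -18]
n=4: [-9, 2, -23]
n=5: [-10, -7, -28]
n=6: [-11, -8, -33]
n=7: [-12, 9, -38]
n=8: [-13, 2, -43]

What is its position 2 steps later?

[-15, -8, -53]

The first coordinate changes by -1 each step, so at step 10 it is -5 + 10·(-1) = -15.
The second coordinate repeats the cycle [2, -7, -8, 9] with period 4; step 10 mod 4 = 2, giving -8.
The third coordinate changes by -5 each step, so at step 10 it is -3 + 10·(-5) = -53.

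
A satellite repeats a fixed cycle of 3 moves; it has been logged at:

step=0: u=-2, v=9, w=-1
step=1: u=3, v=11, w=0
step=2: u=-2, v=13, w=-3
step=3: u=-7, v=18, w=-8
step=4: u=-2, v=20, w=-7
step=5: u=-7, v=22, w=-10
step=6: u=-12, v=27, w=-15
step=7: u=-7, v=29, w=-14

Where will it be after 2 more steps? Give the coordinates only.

u=-17, v=36, w=-22

Step-to-step displacements: (+5, +2, +1), (-5, +2, -3), (-5, +5, -5), (+5, +2, +1), (-5, +2, -3), (-5, +5, -5), (+5, +2, +1) — a repeating cycle of length 3.
step 8: apply (-5, +2, -3) → u=-12, v=31, w=-17
step 9: apply (-5, +5, -5) → u=-17, v=36, w=-22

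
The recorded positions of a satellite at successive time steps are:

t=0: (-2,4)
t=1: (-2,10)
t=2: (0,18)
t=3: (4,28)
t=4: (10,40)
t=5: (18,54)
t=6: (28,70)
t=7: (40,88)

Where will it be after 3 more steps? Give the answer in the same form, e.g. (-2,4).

(88,154)

Successive displacements: (+0,+6), (+2,+8), (+4,+10), (+6,+12), (+8,+14), (+10,+16), (+12,+18) — each changes by (+2,+2).
step 8: (40,88) + (+14,+20) → (54,108)
step 9: (54,108) + (+16,+22) → (70,130)
step 10: (70,130) + (+18,+24) → (88,154)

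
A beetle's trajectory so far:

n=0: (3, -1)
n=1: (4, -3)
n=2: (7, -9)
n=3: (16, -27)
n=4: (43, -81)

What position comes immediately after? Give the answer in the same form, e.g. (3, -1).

(124, -243)

Consecutive displacements (+1, -2), (+3, -6), (+9, -18), (+27, -54) scale by a factor of 3 each step.
step 5: (43, -81) + (+81, -162) → (124, -243)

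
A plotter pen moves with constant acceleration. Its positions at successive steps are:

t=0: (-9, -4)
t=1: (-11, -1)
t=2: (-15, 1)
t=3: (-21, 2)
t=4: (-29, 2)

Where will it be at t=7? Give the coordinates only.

Taking differences between consecutive positions: (-2, +3), (-4, +2), (-6, +1), (-8, +0). These grow by (-2, -1) each step.
step 5: (-29, 2) + (-10, -1) → (-39, 1)
step 6: (-39, 1) + (-12, -2) → (-51, -1)
step 7: (-51, -1) + (-14, -3) → (-65, -4)

(-65, -4)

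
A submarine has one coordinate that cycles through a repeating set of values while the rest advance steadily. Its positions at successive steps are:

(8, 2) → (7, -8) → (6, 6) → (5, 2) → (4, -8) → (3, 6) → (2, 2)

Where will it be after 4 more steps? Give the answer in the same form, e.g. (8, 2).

(-2, -8)

The first coordinate changes by -1 each step, so at step 10 it is 8 + 10·(-1) = -2.
The second coordinate repeats the cycle [2, -8, 6] with period 3; step 10 mod 3 = 1, giving -8.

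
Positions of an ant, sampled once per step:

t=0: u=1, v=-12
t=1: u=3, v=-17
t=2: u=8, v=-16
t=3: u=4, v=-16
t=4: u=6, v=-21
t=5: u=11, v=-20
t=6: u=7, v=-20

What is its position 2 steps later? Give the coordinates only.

Differencing gives (+2, -5), (+5, +1), (-4, +0), (+2, -5), (+5, +1), (-4, +0). This is the pattern (+2, -5), (+5, +1), (-4, +0) repeated.
step 7: apply (+2, -5) → u=9, v=-25
step 8: apply (+5, +1) → u=14, v=-24

u=14, v=-24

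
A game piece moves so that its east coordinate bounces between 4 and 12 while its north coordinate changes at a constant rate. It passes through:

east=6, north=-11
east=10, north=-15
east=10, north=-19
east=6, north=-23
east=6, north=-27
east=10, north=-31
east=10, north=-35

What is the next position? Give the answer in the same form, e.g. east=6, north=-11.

east=6, north=-39

The east coordinate travels 4 per step and bounces off the walls at 4 and 12.
  step 7: 10 → 6
The north coordinate changes by -4 each step: at step 7 it is -39.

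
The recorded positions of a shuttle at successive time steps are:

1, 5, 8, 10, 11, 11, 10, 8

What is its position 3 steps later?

-4

Taking differences between consecutive positions: +4, +3, +2, +1, +0, -1, -2. These grow by -1 each step.
step 8: 8 − 3 → 5
step 9: 5 − 4 → 1
step 10: 1 − 5 → -4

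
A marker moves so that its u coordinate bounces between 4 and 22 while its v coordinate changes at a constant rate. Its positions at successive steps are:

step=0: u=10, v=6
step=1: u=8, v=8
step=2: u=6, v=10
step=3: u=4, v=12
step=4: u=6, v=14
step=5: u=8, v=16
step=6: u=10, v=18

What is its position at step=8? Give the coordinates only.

u=14, v=22

The u coordinate reflects between 4 and 22, moving 2 per step.
  step 7: 10 → 12
  step 8: 12 → 14
The v coordinate changes by +2 each step: at step 8 it is 22.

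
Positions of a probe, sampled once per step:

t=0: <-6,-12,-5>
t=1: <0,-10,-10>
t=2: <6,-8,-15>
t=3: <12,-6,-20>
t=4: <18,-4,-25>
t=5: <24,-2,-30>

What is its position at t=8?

The position changes by <+6,+2,-5> every step.
step 6: <24,-2,-30> + <+6,+2,-5> → <30,0,-35>
step 7: <30,0,-35> + <+6,+2,-5> → <36,2,-40>
step 8: <36,2,-40> + <+6,+2,-5> → <42,4,-45>

<42,4,-45>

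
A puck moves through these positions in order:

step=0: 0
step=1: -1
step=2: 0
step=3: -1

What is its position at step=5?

Consecutive displacements -1, +1, -1 scale by a factor of -1 each step.
step 4: -1 + 1 → 0
step 5: 0 − 1 → -1

-1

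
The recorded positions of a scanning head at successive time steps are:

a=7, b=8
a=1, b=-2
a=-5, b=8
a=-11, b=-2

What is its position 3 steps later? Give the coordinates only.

a=-29, b=8

A: linear, -6 per step → -29 at step 6.
B: cycles through 8, -2 every 2 steps. Step 6 lands at position 0 of the cycle → 8.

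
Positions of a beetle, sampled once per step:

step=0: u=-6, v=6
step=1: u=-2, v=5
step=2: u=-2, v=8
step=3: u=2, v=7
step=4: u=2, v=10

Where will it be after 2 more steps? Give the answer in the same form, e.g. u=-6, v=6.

u=6, v=12

The moves between consecutive positions are (+4, -1), (+0, +3), (+4, -1), (+0, +3); they repeat the 2-cycle [(+4, -1), (+0, +3)].
step 5: apply (+4, -1) → u=6, v=9
step 6: apply (+0, +3) → u=6, v=12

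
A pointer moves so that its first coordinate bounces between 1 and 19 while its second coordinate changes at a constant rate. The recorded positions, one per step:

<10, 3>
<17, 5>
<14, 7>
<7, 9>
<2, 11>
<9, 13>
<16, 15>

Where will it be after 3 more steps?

<1, 21>

The first coordinate reflects between 1 and 19, moving 7 per step.
  step 7: 16 → 15
  step 8: 15 → 8
  step 9: 8 → 1
The second coordinate changes by +2 each step: at step 9 it is 21.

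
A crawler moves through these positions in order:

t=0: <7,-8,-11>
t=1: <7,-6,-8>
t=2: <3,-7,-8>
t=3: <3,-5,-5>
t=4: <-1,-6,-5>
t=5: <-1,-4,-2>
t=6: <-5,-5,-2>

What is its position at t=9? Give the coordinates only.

<-9,-2,4>

The moves between consecutive positions are <+0,+2,+3>, <-4,-1,+0>, <+0,+2,+3>, <-4,-1,+0>, <+0,+2,+3>, <-4,-1,+0>; they repeat the 2-cycle [<+0,+2,+3>, <-4,-1,+0>].
step 7: apply <+0,+2,+3> → <-5,-3,1>
step 8: apply <-4,-1,+0> → <-9,-4,1>
step 9: apply <+0,+2,+3> → <-9,-2,4>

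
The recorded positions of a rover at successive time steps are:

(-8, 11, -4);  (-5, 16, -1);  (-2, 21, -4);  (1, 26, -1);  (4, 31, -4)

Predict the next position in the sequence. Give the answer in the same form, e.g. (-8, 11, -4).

The first coordinate changes by +3 each step, so at step 5 it is -8 + 5·(3) = 7.
The second coordinate changes by +5 each step, so at step 5 it is 11 + 5·(5) = 36.
The third coordinate repeats the cycle [-4, -1] with period 2; step 5 mod 2 = 1, giving -1.

(7, 36, -1)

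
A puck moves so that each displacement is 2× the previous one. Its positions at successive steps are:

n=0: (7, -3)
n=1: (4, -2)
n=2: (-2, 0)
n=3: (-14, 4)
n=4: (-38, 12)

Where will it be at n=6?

(-182, 60)

Step-to-step displacements: (-3, +1), (-6, +2), (-12, +4), (-24, +8); each is 2× the previous.
step 5: (-38, 12) + (-48, +16) → (-86, 28)
step 6: (-86, 28) + (-96, +32) → (-182, 60)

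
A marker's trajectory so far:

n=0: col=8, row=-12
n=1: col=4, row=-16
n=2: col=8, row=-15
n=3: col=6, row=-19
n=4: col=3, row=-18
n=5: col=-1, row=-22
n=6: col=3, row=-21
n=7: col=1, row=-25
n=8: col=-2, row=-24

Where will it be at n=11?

Differencing gives (-4, -4), (+4, +1), (-2, -4), (-3, +1), (-4, -4), (+4, +1), (-2, -4), (-3, +1). This is the pattern (-4, -4), (+4, +1), (-2, -4), (-3, +1) repeated.
step 9: apply (-4, -4) → col=-6, row=-28
step 10: apply (+4, +1) → col=-2, row=-27
step 11: apply (-2, -4) → col=-4, row=-31

col=-4, row=-31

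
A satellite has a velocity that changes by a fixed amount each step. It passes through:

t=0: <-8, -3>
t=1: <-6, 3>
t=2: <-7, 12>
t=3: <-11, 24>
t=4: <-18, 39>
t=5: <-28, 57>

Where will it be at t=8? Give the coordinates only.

<-76, 129>

First differences are <+2, +6>, <-1, +9>, <-4, +12>, <-7, +15>, <-10, +18>; their common second difference is <-3, +3> (constant acceleration).
step 6: <-28, 57> + <-13, +21> → <-41, 78>
step 7: <-41, 78> + <-16, +24> → <-57, 102>
step 8: <-57, 102> + <-19, +27> → <-76, 129>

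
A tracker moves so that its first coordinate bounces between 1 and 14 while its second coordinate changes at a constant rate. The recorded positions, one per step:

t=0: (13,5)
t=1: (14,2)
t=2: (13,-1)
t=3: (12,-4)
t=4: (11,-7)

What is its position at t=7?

(8,-16)

The first coordinate travels 1 per step and bounces off the walls at 1 and 14.
  step 5: 11 → 10
  step 6: 10 → 9
  step 7: 9 → 8
The second coordinate changes by -3 each step: at step 7 it is -16.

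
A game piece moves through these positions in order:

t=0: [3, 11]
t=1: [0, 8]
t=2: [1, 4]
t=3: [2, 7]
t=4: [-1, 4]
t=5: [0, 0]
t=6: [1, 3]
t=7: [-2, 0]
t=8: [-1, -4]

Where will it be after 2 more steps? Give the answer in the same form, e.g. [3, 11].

Step-to-step displacements: [-3, -3], [+1, -4], [+1, +3], [-3, -3], [+1, -4], [+1, +3], [-3, -3], [+1, -4] — a repeating cycle of length 3.
step 9: apply [+1, +3] → [0, -1]
step 10: apply [-3, -3] → [-3, -4]

[-3, -4]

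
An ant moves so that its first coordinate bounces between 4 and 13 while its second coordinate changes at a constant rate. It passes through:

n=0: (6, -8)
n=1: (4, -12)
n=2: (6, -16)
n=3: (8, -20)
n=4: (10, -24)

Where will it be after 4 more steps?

(8, -40)

The first coordinate travels 2 per step and bounces off the walls at 4 and 13.
  step 5: 10 → 12
  step 6: 12 → 12
  step 7: 12 → 10
  step 8: 10 → 8
The second coordinate changes by -4 each step: at step 8 it is -40.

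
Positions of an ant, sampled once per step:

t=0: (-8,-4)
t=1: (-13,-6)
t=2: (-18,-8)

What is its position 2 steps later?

Each step adds (-5,-2) to the position.
step 3: (-18,-8) + (-5,-2) → (-23,-10)
step 4: (-23,-10) + (-5,-2) → (-28,-12)

(-28,-12)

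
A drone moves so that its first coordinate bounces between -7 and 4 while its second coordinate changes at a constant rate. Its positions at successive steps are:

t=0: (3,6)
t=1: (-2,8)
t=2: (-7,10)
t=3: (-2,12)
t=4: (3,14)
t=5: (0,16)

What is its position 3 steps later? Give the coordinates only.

The first coordinate travels 5 per step and bounces off the walls at -7 and 4.
  step 6: 0 → -5
  step 7: -5 → -4
  step 8: -4 → 1
The second coordinate changes by +2 each step: at step 8 it is 22.

(1,22)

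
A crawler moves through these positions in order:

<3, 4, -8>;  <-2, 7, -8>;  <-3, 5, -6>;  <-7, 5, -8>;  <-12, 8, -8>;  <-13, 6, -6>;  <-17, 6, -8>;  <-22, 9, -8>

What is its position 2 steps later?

<-27, 7, -8>

Step-to-step displacements: <-5, +3, +0>, <-1, -2, +2>, <-4, +0, -2>, <-5, +3, +0>, <-1, -2, +2>, <-4, +0, -2>, <-5, +3, +0> — a repeating cycle of length 3.
step 8: apply <-1, -2, +2> → <-23, 7, -6>
step 9: apply <-4, +0, -2> → <-27, 7, -8>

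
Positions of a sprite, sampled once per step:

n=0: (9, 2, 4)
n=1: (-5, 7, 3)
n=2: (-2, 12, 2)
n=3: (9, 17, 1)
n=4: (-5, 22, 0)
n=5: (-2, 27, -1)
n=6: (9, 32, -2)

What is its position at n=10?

(-5, 52, -6)

The first coordinate repeats the cycle [9, -5, -2] with period 3; step 10 mod 3 = 1, giving -5.
The second coordinate changes by +5 each step, so at step 10 it is 2 + 10·(5) = 52.
The third coordinate changes by -1 each step, so at step 10 it is 4 + 10·(-1) = -6.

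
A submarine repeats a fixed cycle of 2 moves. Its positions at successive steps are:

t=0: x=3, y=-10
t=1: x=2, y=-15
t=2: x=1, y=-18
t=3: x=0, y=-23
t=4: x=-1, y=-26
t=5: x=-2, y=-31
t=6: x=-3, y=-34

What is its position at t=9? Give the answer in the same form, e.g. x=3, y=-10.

x=-6, y=-47

The moves between consecutive positions are (-1, -5), (-1, -3), (-1, -5), (-1, -3), (-1, -5), (-1, -3); they repeat the 2-cycle [(-1, -5), (-1, -3)].
step 7: apply (-1, -5) → x=-4, y=-39
step 8: apply (-1, -3) → x=-5, y=-42
step 9: apply (-1, -5) → x=-6, y=-47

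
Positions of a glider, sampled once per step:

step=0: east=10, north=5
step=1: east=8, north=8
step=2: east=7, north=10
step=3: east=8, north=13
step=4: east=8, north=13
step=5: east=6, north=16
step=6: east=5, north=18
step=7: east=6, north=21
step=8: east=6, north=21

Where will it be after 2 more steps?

The moves between consecutive positions are (-2, +3), (-1, +2), (+1, +3), (+0, +0), (-2, +3), (-1, +2), (+1, +3), (+0, +0); they repeat the 4-cycle [(-2, +3), (-1, +2), (+1, +3), (+0, +0)].
step 9: apply (-2, +3) → east=4, north=24
step 10: apply (-1, +2) → east=3, north=26

east=3, north=26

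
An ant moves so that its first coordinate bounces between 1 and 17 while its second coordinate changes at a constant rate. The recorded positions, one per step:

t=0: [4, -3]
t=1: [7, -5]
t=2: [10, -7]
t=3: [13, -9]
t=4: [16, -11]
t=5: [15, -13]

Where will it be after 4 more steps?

[3, -21]

The first coordinate reflects between 1 and 17, moving 3 per step.
  step 6: 15 → 12
  step 7: 12 → 9
  step 8: 9 → 6
  step 9: 6 → 3
The second coordinate changes by -2 each step: at step 9 it is -21.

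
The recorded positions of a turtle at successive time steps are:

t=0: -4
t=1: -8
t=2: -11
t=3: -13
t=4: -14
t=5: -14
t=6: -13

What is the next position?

-11

Successive displacements: -4, -3, -2, -1, +0, +1 — each changes by +1.
step 7: -13 + 2 → -11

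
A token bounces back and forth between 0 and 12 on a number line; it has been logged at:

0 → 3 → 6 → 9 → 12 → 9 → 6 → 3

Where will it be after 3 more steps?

6

The value reflects between 0 and 12, moving 3 per step.
  step 8: 3 → 0
  step 9: 0 → 3
  step 10: 3 → 6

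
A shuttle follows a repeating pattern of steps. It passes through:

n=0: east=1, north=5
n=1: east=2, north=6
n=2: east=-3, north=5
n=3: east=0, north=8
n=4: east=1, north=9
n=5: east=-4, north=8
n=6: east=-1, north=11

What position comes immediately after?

Differencing gives (+1,+1), (-5,-1), (+3,+3), (+1,+1), (-5,-1), (+3,+3). This is the pattern (+1,+1), (-5,-1), (+3,+3) repeated.
step 7: apply (+1,+1) → east=0, north=12

east=0, north=12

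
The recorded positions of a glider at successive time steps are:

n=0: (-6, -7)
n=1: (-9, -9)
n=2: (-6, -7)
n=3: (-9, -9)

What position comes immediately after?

Step-to-step displacements: (-3, -2), (+3, +2), (-3, -2); each is -1× the previous.
step 4: (-9, -9) + (+3, +2) → (-6, -7)

(-6, -7)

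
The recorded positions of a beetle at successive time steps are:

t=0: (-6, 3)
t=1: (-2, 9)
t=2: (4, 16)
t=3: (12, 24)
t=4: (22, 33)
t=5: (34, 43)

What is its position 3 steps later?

(82, 79)

Successive displacements: (+4, +6), (+6, +7), (+8, +8), (+10, +9), (+12, +10) — each changes by (+2, +1).
step 6: (34, 43) + (+14, +11) → (48, 54)
step 7: (48, 54) + (+16, +12) → (64, 66)
step 8: (64, 66) + (+18, +13) → (82, 79)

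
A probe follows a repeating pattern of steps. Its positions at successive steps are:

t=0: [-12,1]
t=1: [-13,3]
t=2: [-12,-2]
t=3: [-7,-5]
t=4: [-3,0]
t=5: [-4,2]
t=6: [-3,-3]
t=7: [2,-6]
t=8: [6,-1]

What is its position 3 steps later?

Step-to-step displacements: [-1,+2], [+1,-5], [+5,-3], [+4,+5], [-1,+2], [+1,-5], [+5,-3], [+4,+5] — a repeating cycle of length 4.
step 9: apply [-1,+2] → [5,1]
step 10: apply [+1,-5] → [6,-4]
step 11: apply [+5,-3] → [11,-7]

[11,-7]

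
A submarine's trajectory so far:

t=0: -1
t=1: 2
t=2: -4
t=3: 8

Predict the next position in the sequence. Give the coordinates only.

Step-to-step displacements: +3, -6, +12; each is -2× the previous.
step 4: 8 − 24 → -16

-16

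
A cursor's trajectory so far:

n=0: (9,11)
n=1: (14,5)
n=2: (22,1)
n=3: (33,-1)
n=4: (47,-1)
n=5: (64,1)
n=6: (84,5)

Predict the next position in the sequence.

First differences are (+5,-6), (+8,-4), (+11,-2), (+14,+0), (+17,+2), (+20,+4); their common second difference is (+3,+2) (constant acceleration).
step 7: (84,5) + (+23,+6) → (107,11)

(107,11)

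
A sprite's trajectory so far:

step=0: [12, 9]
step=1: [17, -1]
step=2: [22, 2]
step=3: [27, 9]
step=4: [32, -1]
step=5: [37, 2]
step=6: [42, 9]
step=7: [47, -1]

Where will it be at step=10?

[62, -1]

First: linear, +5 per step → 62 at step 10.
Second: cycles through 9, -1, 2 every 3 steps. Step 10 lands at position 1 of the cycle → -1.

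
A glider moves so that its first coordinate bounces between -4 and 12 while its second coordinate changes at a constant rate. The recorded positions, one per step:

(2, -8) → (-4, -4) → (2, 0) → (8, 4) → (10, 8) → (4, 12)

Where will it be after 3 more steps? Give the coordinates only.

(6, 24)

The first coordinate travels 6 per step and bounces off the walls at -4 and 12.
  step 6: 4 → -2
  step 7: -2 → 0
  step 8: 0 → 6
The second coordinate changes by +4 each step: at step 8 it is 24.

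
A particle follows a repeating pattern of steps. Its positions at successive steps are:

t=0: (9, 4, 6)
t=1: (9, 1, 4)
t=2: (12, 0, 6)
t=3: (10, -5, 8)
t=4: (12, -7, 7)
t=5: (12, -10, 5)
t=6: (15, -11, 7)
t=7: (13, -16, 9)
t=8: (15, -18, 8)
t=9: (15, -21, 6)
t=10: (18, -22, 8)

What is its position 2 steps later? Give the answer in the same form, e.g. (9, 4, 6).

(18, -29, 9)

Step-to-step displacements: (+0, -3, -2), (+3, -1, +2), (-2, -5, +2), (+2, -2, -1), (+0, -3, -2), (+3, -1, +2), (-2, -5, +2), (+2, -2, -1), (+0, -3, -2), (+3, -1, +2) — a repeating cycle of length 4.
step 11: apply (-2, -5, +2) → (16, -27, 10)
step 12: apply (+2, -2, -1) → (18, -29, 9)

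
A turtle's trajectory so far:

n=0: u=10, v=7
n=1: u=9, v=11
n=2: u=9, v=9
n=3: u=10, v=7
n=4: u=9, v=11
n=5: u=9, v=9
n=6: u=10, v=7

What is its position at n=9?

u=10, v=7

Step-to-step displacements: (-1, +4), (+0, -2), (+1, -2), (-1, +4), (+0, -2), (+1, -2) — a repeating cycle of length 3.
step 7: apply (-1, +4) → u=9, v=11
step 8: apply (+0, -2) → u=9, v=9
step 9: apply (+1, -2) → u=10, v=7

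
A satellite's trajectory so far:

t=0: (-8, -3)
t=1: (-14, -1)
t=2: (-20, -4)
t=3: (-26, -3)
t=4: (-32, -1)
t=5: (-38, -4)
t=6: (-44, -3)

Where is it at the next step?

(-50, -1)

First: linear, -6 per step → -50 at step 7.
Second: cycles through -3, -1, -4 every 3 steps. Step 7 lands at position 1 of the cycle → -1.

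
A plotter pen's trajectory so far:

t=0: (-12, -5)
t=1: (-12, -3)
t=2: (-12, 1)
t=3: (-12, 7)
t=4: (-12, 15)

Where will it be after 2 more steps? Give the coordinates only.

(-12, 37)

Successive displacements: (+0, +2), (+0, +4), (+0, +6), (+0, +8) — each changes by (+0, +2).
step 5: (-12, 15) + (+0, +10) → (-12, 25)
step 6: (-12, 25) + (+0, +12) → (-12, 37)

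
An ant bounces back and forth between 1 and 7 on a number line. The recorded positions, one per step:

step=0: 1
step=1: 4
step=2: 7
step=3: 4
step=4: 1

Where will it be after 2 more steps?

7

The value travels 3 per step and bounces off the walls at 1 and 7.
  step 5: 1 → 4
  step 6: 4 → 7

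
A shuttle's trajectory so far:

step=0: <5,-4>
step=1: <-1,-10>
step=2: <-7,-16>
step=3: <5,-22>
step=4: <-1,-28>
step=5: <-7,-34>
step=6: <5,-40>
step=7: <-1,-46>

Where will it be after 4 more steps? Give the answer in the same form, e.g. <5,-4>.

First: cycles through 5, -1, -7 every 3 steps. Step 11 lands at position 2 of the cycle → -7.
Second: linear, -6 per step → -70 at step 11.

<-7,-70>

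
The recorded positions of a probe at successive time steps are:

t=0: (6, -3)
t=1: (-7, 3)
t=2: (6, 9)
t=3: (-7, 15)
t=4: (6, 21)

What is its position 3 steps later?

The first coordinate repeats the cycle [6, -7] with period 2; step 7 mod 2 = 1, giving -7.
The second coordinate changes by +6 each step, so at step 7 it is -3 + 7·(6) = 39.

(-7, 39)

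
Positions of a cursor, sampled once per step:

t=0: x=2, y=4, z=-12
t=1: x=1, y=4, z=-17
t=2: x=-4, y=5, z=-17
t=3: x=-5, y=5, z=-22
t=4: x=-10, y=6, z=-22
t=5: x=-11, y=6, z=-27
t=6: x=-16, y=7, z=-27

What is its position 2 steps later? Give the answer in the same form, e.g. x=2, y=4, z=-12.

The moves between consecutive positions are (-1, +0, -5), (-5, +1, +0), (-1, +0, -5), (-5, +1, +0), (-1, +0, -5), (-5, +1, +0); they repeat the 2-cycle [(-1, +0, -5), (-5, +1, +0)].
step 7: apply (-1, +0, -5) → x=-17, y=7, z=-32
step 8: apply (-5, +1, +0) → x=-22, y=8, z=-32

x=-22, y=8, z=-32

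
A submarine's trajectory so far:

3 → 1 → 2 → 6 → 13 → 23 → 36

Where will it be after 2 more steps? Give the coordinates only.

71

First differences are -2, +1, +4, +7, +10, +13; their common second difference is +3 (constant acceleration).
step 7: 36 + 16 → 52
step 8: 52 + 19 → 71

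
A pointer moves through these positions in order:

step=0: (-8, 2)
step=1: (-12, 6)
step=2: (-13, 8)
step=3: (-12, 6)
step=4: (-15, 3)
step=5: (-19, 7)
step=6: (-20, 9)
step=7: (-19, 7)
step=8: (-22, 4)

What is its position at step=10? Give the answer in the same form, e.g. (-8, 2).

(-27, 10)

The moves between consecutive positions are (-4, +4), (-1, +2), (+1, -2), (-3, -3), (-4, +4), (-1, +2), (+1, -2), (-3, -3); they repeat the 4-cycle [(-4, +4), (-1, +2), (+1, -2), (-3, -3)].
step 9: apply (-4, +4) → (-26, 8)
step 10: apply (-1, +2) → (-27, 10)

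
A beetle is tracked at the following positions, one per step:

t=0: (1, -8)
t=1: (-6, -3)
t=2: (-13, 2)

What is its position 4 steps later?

The position changes by (-7, +5) every step.
step 3: (-13, 2) + (-7, +5) → (-20, 7)
step 4: (-20, 7) + (-7, +5) → (-27, 12)
step 5: (-27, 12) + (-7, +5) → (-34, 17)
step 6: (-34, 17) + (-7, +5) → (-41, 22)

(-41, 22)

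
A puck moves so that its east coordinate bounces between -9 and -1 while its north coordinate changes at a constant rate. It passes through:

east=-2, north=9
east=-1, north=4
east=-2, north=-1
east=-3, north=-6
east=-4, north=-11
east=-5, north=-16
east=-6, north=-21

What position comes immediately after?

east=-7, north=-26

The east coordinate reflects between -9 and -1, moving 1 per step.
  step 7: -6 → -7
The north coordinate changes by -5 each step: at step 7 it is -26.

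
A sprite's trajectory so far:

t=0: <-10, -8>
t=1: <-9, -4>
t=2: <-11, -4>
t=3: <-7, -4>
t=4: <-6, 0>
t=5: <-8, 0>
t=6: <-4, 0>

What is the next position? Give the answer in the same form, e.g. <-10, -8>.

The moves between consecutive positions are <+1, +4>, <-2, +0>, <+4, +0>, <+1, +4>, <-2, +0>, <+4, +0>; they repeat the 3-cycle [<+1, +4>, <-2, +0>, <+4, +0>].
step 7: apply <+1, +4> → <-3, 4>

<-3, 4>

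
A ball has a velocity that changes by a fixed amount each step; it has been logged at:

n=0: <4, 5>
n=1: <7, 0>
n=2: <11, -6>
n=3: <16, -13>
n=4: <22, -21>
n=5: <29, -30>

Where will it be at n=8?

<56, -63>

First differences are <+3, -5>, <+4, -6>, <+5, -7>, <+6, -8>, <+7, -9>; their common second difference is <+1, -1> (constant acceleration).
step 6: <29, -30> + <+8, -10> → <37, -40>
step 7: <37, -40> + <+9, -11> → <46, -51>
step 8: <46, -51> + <+10, -12> → <56, -63>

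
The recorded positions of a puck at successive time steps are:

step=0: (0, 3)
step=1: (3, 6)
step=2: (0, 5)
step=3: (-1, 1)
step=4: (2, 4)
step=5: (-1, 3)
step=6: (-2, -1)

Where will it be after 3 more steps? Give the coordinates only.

The moves between consecutive positions are (+3, +3), (-3, -1), (-1, -4), (+3, +3), (-3, -1), (-1, -4); they repeat the 3-cycle [(+3, +3), (-3, -1), (-1, -4)].
step 7: apply (+3, +3) → (1, 2)
step 8: apply (-3, -1) → (-2, 1)
step 9: apply (-1, -4) → (-3, -3)

(-3, -3)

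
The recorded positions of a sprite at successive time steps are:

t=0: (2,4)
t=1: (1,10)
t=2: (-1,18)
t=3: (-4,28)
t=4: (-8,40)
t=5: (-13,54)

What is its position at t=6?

(-19,70)

Taking differences between consecutive positions: (-1,+6), (-2,+8), (-3,+10), (-4,+12), (-5,+14). These grow by (-1,+2) each step.
step 6: (-13,54) + (-6,+16) → (-19,70)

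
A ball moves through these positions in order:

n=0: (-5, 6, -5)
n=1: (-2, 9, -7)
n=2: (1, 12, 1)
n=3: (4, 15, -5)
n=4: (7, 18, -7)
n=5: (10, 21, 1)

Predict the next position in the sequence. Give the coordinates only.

(13, 24, -5)

First: linear, +3 per step → 13 at step 6.
Second: linear, +3 per step → 24 at step 6.
Third: cycles through -5, -7, 1 every 3 steps. Step 6 lands at position 0 of the cycle → -5.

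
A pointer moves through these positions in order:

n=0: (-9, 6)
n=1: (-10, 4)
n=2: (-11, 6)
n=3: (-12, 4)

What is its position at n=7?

The first coordinate changes by -1 each step, so at step 7 it is -9 + 7·(-1) = -16.
The second coordinate repeats the cycle [6, 4] with period 2; step 7 mod 2 = 1, giving 4.

(-16, 4)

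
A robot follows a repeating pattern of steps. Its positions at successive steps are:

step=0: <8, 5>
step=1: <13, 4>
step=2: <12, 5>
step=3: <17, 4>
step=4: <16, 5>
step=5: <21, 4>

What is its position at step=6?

The moves between consecutive positions are <+5, -1>, <-1, +1>, <+5, -1>, <-1, +1>, <+5, -1>; they repeat the 2-cycle [<+5, -1>, <-1, +1>].
step 6: apply <-1, +1> → <20, 5>

<20, 5>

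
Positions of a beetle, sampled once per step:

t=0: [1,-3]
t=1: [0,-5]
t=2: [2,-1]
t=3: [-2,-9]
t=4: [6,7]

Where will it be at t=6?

The jumps are [-1,-2], [+2,+4], [-4,-8], [+8,+16] — a geometric progression with ratio -2.
step 5: [6,7] + [-16,-32] → [-10,-25]
step 6: [-10,-25] + [+32,+64] → [22,39]

[22,39]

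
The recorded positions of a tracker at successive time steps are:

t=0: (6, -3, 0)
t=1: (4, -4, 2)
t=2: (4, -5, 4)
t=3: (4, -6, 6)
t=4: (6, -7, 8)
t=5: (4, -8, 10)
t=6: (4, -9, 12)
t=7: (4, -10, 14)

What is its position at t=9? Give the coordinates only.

(4, -12, 18)

The first coordinate repeats the cycle [6, 4, 4, 4] with period 4; step 9 mod 4 = 1, giving 4.
The second coordinate changes by -1 each step, so at step 9 it is -3 + 9·(-1) = -12.
The third coordinate changes by +2 each step, so at step 9 it is 0 + 9·(2) = 18.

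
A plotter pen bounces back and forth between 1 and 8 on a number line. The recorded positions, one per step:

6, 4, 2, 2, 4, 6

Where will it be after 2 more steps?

The value travels 2 per step and bounces off the walls at 1 and 8.
  step 6: 6 → 8
  step 7: 8 → 6

6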